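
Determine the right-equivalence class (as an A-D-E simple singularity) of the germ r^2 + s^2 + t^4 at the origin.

A3

The Hessian of f at 0 has rank 2. Corank 1: A-series; mu = 3 gives A_3.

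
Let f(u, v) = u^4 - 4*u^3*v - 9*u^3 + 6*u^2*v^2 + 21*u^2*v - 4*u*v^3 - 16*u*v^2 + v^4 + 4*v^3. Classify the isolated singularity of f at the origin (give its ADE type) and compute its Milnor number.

Type D_{5}, Milnor number mu = 5.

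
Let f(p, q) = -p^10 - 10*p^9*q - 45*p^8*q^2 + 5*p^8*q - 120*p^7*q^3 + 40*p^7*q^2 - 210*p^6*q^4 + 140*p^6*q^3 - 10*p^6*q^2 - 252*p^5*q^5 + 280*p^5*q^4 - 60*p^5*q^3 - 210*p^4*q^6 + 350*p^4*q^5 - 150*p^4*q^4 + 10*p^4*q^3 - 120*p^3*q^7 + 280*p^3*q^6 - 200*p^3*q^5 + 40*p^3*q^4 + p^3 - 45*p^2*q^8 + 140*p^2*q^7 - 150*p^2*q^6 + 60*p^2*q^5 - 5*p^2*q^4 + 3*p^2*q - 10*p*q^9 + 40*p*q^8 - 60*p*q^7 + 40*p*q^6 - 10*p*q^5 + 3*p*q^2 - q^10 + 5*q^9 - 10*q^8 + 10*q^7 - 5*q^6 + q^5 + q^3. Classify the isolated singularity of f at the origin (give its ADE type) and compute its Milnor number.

The Hessian of f at 0 is [[0, 0], [0, 0]] with rank 0, so corank 2. A Groebner basis of the Jacobian ideal J(f) in C{p,q} is {q^4, p^2 + 2*p*q + q^2}; counting standard monomials gives mu = 8. Corank 2; j^3 = (p + q)^3 is a perfect cube, so E-series; the 5-jet and mu = 8 give E_8.

Type E8, Milnor number mu = 8.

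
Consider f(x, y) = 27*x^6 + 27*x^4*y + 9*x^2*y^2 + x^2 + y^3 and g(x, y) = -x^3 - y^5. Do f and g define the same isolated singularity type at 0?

No.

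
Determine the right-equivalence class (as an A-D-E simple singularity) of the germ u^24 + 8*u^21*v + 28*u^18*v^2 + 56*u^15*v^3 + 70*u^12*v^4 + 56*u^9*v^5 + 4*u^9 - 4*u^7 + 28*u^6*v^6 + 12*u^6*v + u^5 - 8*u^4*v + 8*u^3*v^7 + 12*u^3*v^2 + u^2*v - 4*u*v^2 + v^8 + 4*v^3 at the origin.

D9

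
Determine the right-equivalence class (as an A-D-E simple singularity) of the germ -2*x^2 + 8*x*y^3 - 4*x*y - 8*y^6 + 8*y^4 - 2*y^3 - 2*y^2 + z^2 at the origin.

A_2

The Hessian of f at 0 has rank 2. Corank 1: A-series; mu = 2 gives A_2.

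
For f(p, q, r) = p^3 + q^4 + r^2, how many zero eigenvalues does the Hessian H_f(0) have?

2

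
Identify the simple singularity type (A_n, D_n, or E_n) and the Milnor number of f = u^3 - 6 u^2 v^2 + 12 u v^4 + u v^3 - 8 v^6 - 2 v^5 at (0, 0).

Type E_7, Milnor number mu = 7.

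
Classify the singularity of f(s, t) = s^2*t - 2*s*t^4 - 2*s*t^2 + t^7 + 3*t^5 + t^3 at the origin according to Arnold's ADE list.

The Hessian of f at 0 has rank 0. Corank 2; j^3 = t*(s - t)^2 has shape L^2 M (L != M), so D-series; mu = 6 gives D_6.

D_{6}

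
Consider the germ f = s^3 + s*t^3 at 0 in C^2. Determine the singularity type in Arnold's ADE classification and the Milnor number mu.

Type E_{7}, Milnor number mu = 7.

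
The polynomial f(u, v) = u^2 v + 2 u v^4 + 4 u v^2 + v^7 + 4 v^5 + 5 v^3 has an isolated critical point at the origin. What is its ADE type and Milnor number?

The Hessian of f at 0 has rank 0. Corank 2; j^3 = v*(u^2 + 4*u*v + 5*v^2) splits into three distinct lines over C (the quadratic factor has nonzero discriminant), so D_4.

Type D_{4}, Milnor number mu = 4.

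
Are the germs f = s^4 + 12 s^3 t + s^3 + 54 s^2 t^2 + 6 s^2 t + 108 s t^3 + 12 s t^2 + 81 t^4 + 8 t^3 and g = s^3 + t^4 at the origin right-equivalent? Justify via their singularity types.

The Hessian of f at 0 has rank 0. Corank 2; j^3 = (s + 2*t)^3 is a perfect cube, so E-series; the 4-jet and mu = 6 give E_6. The Hessian of g at 0 has rank 0. Corank 2; j^3 = s^3 is a perfect cube, so E-series; the 4-jet and mu = 6 give E_6. Both have type E_6, hence right-equivalent.

Yes.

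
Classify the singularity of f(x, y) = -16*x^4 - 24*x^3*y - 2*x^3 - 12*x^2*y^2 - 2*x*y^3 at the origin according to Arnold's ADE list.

E_7

The Hessian of f at 0 has rank 0. Corank 2; j^3 = -2*x^3 is a perfect cube, so E-series; the 4-jet and mu = 7 give E_7.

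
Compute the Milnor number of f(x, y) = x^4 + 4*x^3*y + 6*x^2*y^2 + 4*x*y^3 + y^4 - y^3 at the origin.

The Hessian of f at 0 has rank 0. Corank 2; j^3 = -y^3 is a perfect cube, so E-series; the 4-jet and mu = 6 give E_6.

6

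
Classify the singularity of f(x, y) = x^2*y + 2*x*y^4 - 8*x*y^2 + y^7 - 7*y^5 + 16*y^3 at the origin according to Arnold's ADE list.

D_{6}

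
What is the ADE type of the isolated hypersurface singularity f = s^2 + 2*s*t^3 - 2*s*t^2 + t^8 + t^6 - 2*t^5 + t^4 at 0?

A_{7}

The Hessian of f at 0 has rank 1. Corank 1: A-series; mu = 7 gives A_7.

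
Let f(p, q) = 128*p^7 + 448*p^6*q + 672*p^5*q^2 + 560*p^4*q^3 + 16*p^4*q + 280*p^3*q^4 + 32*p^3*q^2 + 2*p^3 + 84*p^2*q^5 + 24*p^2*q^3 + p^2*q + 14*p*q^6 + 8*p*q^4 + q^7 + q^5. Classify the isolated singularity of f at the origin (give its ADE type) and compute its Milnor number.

The Hessian of f at 0 has rank 0. Corank 2; j^3 = p^2*(2*p + q) has shape L^2 M (L != M), so D-series; mu = 6 gives D_6.

Type D_6, Milnor number mu = 6.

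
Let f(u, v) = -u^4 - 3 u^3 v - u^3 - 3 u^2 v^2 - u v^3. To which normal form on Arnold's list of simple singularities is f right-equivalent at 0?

E7

The Hessian of f at 0 has rank 0. Corank 2; j^3 = -u^3 is a perfect cube, so E-series; the 4-jet and mu = 7 give E_7.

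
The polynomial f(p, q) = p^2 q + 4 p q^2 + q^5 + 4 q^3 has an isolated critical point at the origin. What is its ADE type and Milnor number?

The Hessian of f at 0 is [[0, 0], [0, 0]] with rank 0, so corank 2. A Groebner basis of the Jacobian ideal J(f) in C{p,q} is {p^2/5 + q^4 - 4*q^2/5, p^3 + 8*q^3, p*q + 2*q^2}; counting standard monomials gives mu = 6. Corank 2; j^3 = q*(p + 2*q)^2 has shape L^2 M (L != M), so D-series; mu = 6 gives D_6.

Type D_6, Milnor number mu = 6.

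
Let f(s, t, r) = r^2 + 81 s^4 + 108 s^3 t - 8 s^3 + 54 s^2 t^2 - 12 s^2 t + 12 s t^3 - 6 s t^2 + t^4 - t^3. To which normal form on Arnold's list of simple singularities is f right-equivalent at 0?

E_{6}

The Hessian of f at 0 has rank 1. Corank 2; j^3 = -(2*s + t)^3 is a perfect cube, so E-series; the 4-jet and mu = 6 give E_6.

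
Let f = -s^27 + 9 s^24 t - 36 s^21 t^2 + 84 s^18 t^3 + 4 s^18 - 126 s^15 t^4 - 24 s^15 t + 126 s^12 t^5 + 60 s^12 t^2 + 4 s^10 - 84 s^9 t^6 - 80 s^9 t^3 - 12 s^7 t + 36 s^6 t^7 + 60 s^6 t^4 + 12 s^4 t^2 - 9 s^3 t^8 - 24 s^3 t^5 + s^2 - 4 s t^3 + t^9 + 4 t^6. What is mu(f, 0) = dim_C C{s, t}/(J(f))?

8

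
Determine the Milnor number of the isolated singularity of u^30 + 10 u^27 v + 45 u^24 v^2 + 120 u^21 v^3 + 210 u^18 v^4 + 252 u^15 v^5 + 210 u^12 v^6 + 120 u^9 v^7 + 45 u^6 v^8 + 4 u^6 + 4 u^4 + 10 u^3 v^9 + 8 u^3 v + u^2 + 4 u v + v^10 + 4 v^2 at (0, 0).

9

The Hessian of f at 0 is [[2, 4], [4, 8]] with rank 1, so corank 1. A Groebner basis of the Jacobian ideal J(f) in C{u,v} is {-u*v^2/4 - u/128 + v^5 - 3*v^3/8 - v/64, u^2/32 + u*v^3 + 3*u*v/16 + v^4 + v^2/4, u^3 + u/2 + v, u^2*v + 2*u*v^2 - u/12 + 4*v^3/3 - v/6}; counting standard monomials gives mu = 9. Corank 1: A-series; mu = 9 gives A_9.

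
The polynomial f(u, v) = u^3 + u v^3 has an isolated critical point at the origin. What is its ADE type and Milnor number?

Type E_{7}, Milnor number mu = 7.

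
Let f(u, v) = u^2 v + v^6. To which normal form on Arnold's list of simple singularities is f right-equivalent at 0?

The Hessian of f at 0 is [[0, 0], [0, 0]] with rank 0, so corank 2. A Groebner basis of the Jacobian ideal J(f) in C{u,v} is {u^2/6 + v^5, u^3, u*v}; counting standard monomials gives mu = 7. Corank 2; j^3 = u^2*v has shape L^2 M (L != M), so D-series; mu = 7 gives D_7.

D_{7}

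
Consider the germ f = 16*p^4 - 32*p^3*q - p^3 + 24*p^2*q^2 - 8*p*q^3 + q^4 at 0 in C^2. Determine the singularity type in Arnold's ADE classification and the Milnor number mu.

The Hessian of f at 0 has rank 0. Corank 2; j^3 = -p^3 is a perfect cube, so E-series; the 4-jet and mu = 6 give E_6.

Type E_6, Milnor number mu = 6.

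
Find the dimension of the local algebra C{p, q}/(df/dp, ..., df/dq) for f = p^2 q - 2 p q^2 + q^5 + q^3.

6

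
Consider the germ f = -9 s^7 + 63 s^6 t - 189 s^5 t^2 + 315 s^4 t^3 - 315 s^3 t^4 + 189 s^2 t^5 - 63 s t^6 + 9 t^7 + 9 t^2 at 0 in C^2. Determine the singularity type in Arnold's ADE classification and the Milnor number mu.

The Hessian of f at 0 has rank 1. Corank 1: A-series; mu = 6 gives A_6.

Type A6, Milnor number mu = 6.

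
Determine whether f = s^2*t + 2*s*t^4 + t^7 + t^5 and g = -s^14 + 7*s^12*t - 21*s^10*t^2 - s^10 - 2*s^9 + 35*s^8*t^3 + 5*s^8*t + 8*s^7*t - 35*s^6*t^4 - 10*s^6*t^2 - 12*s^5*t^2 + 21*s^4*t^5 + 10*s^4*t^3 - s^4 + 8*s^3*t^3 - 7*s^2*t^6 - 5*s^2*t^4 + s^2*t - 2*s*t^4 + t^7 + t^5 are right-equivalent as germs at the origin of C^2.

The Hessian of f at 0 has rank 0. Corank 2; j^3 = s^2*t has shape L^2 M (L != M), so D-series; mu = 6 gives D_6. The Hessian of g at 0 has rank 0. Corank 2; j^3 = s^2*t has shape L^2 M (L != M), so D-series; mu = 6 gives D_6. Both have type D_6, hence right-equivalent.

Yes.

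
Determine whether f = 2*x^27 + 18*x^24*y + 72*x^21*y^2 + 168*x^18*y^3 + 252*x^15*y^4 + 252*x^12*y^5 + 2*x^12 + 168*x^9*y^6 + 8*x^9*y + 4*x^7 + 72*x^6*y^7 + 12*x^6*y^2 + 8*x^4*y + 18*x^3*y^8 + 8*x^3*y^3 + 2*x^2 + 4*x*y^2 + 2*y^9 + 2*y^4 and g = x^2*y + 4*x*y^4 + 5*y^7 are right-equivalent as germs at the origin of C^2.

No.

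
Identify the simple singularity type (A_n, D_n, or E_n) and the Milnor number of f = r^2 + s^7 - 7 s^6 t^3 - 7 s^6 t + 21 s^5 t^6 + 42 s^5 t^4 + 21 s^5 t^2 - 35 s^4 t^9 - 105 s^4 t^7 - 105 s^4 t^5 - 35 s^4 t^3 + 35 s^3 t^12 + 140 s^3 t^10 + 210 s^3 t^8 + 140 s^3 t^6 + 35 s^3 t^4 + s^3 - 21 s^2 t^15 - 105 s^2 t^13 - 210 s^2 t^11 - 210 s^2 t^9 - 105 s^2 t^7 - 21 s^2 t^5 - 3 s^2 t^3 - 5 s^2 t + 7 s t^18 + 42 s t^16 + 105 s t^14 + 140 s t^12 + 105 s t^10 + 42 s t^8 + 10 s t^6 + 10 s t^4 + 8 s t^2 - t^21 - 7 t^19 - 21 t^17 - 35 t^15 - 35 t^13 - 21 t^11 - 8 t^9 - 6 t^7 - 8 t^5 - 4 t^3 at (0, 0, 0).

Type D_{8}, Milnor number mu = 8.

The Hessian of f at 0 has rank 1. Corank 2; j^3 = (s - 2*t)^2*(s - t) has shape L^2 M (L != M), so D-series; mu = 8 gives D_8.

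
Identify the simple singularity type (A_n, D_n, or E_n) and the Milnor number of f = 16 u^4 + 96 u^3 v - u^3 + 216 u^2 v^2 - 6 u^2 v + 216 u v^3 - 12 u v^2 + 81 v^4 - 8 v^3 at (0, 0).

The Hessian of f at 0 is [[0, 0], [0, 0]] with rank 0, so corank 2. A Groebner basis of the Jacobian ideal J(f) in C{u,v} is {v^4, u*v^2 + 11*v^3/6, u^2 + 4*u*v + 4*v^2}; counting standard monomials gives mu = 6. Corank 2; j^3 = -(u + 2*v)^3 is a perfect cube, so E-series; the 4-jet and mu = 6 give E_6.

Type E6, Milnor number mu = 6.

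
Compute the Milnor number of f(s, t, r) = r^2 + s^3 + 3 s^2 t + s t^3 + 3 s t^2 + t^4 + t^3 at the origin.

The Hessian of f at 0 is [[0, 0, 0], [0, 0, 0], [0, 0, 2]] with rank 1, so corank 2. A Groebner basis of the Jacobian ideal J(f) in C{s,t,r} is {s^3 + 3*s^2*t + 6*s^2 + 12*s*t + 6*t^2, -3*s^2 + s*t^2 - 6*s*t - 3*t^2, 3*s^2 + 6*s*t + t^3 + 3*t^2, r}; counting standard monomials gives mu = 7. Corank 2; j^3 = (s + t)^3 is a perfect cube, so E-series; the 4-jet and mu = 7 give E_7.

7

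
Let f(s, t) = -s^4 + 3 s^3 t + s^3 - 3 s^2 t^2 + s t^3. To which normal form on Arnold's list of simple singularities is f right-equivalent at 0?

E7

The Hessian of f at 0 is [[0, 0], [0, 0]] with rank 0, so corank 2. A Groebner basis of the Jacobian ideal J(f) in C{s,t} is {3*s^2 + t^4 + t^3, s^3, s^2*t - s^2 - t^3/3, -2*s^2 + s*t^2 - 2*t^3/3}; counting standard monomials gives mu = 7. Corank 2; j^3 = s^3 is a perfect cube, so E-series; the 4-jet and mu = 7 give E_7.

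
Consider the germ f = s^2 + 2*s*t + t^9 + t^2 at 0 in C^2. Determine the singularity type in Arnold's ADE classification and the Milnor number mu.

Type A_8, Milnor number mu = 8.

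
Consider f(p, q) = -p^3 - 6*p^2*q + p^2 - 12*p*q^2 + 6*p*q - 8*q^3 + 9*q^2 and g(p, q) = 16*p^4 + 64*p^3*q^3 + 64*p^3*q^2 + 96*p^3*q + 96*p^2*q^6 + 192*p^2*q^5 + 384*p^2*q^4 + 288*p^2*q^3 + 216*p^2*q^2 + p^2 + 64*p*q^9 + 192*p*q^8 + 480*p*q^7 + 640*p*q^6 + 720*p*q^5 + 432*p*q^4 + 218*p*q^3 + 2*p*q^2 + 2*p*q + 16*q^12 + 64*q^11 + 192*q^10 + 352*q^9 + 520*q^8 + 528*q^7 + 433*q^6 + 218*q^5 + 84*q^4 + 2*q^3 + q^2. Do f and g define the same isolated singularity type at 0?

The Hessian of f at 0 is [[2, 6], [6, 18]] with rank 1, so corank 1. A Groebner basis of the Jacobian ideal J(f) in C{p,q} is {q^2, p + 3*q}; counting standard monomials gives mu = 2. Corank 1: A-series; mu = 2 gives A_2. The Hessian of g at 0 is [[2, 2], [2, 2]] with rank 1, so corank 1. A Groebner basis of the Jacobian ideal J(g) in C{p,q} is {p^2 + p + q, p*q - p - q, p + q^2 + q}; counting standard monomials gives mu = 3. Corank 1: A-series; mu = 3 gives A_3. f is A_2 but g is A_3, hence not right-equivalent.

No.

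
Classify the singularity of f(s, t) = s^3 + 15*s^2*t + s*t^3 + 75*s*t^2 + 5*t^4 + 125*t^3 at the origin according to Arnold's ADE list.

The Hessian of f at 0 has rank 0. Corank 2; j^3 = (s + 5*t)^3 is a perfect cube, so E-series; the 4-jet and mu = 7 give E_7.

E7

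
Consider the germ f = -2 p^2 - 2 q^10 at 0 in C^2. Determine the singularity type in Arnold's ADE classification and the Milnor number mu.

Type A9, Milnor number mu = 9.

The Hessian of f at 0 is [[-4, 0], [0, 0]] with rank 1, so corank 1. A Groebner basis of the Jacobian ideal J(f) in C{p,q} is {q^9, p}; counting standard monomials gives mu = 9. Corank 1: A-series; mu = 9 gives A_9.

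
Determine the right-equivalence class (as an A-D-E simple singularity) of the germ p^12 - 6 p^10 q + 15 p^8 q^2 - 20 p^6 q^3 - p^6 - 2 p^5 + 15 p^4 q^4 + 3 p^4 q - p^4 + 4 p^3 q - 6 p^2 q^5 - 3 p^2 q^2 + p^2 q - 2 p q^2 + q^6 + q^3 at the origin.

D7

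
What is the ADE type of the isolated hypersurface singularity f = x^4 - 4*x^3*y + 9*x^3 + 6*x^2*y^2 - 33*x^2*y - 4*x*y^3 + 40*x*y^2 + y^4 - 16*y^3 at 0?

D5

The Hessian of f at 0 is [[0, 0], [0, 0]] with rank 0, so corank 2. A Groebner basis of the Jacobian ideal J(f) in C{x,y} is {x*y^2 - 27*x*y + 36*y^2, -81*x*y/4 + y^3 + 27*y^2, x^2 - 7*x*y/3 + 4*y^2/3}; counting standard monomials gives mu = 5. Corank 2; j^3 = (x - y)*(3*x - 4*y)^2 has shape L^2 M (L != M), so D-series; mu = 5 gives D_5.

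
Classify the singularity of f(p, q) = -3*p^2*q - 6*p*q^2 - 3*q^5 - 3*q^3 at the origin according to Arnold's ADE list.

D_6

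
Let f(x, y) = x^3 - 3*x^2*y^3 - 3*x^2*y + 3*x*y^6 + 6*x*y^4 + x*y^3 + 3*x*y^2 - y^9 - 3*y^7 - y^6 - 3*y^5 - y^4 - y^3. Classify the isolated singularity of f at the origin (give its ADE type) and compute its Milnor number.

The Hessian of f at 0 is [[0, 0], [0, 0]] with rank 0, so corank 2. A Groebner basis of the Jacobian ideal J(f) in C{x,y} is {x^3 - 3*x^2*y - 6*x^2 + 12*x*y - 6*y^2, 3*x^2 + x*y^2 - 6*x*y + 3*y^2, 3*x^2 - 6*x*y + y^3 + 3*y^2}; counting standard monomials gives mu = 7. Corank 2; j^3 = (x - y)^3 is a perfect cube, so E-series; the 4-jet and mu = 7 give E_7.

Type E7, Milnor number mu = 7.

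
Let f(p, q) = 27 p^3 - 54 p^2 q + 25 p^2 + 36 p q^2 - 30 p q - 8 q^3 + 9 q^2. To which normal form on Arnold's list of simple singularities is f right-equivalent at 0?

The Hessian of f at 0 has rank 1. Corank 1: A-series; mu = 2 gives A_2.

A_2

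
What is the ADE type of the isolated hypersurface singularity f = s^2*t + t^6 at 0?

The Hessian of f at 0 is [[0, 0], [0, 0]] with rank 0, so corank 2. A Groebner basis of the Jacobian ideal J(f) in C{s,t} is {s^2/6 + t^5, s^3, s*t}; counting standard monomials gives mu = 7. Corank 2; j^3 = s^2*t has shape L^2 M (L != M), so D-series; mu = 7 gives D_7.

D_{7}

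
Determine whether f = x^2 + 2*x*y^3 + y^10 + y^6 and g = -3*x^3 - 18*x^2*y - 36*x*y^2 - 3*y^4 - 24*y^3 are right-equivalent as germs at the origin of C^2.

The Hessian of f at 0 has rank 1. Corank 1: A-series; mu = 9 gives A_9. The Hessian of g at 0 has rank 0. Corank 2; j^3 = -3*(x + 2*y)^3 is a perfect cube, so E-series; the 4-jet and mu = 6 give E_6. f is A_9 but g is E_6, hence not right-equivalent.

No.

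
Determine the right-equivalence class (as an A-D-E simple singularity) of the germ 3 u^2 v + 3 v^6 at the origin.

D_{7}

The Hessian of f at 0 is [[0, 0], [0, 0]] with rank 0, so corank 2. A Groebner basis of the Jacobian ideal J(f) in C{u,v} is {u^2/6 + v^5, u^3, u*v}; counting standard monomials gives mu = 7. Corank 2; j^3 = 3*u^2*v has shape L^2 M (L != M), so D-series; mu = 7 gives D_7.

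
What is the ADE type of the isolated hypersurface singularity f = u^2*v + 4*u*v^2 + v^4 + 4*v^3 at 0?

The Hessian of f at 0 is [[0, 0], [0, 0]] with rank 0, so corank 2. A Groebner basis of the Jacobian ideal J(f) in C{u,v} is {u^3 - 2*u^2 + 8*v^2, u^2/4 + v^3 - v^2, u*v + 2*v^2}; counting standard monomials gives mu = 5. Corank 2; j^3 = v*(u + 2*v)^2 has shape L^2 M (L != M), so D-series; mu = 5 gives D_5.

D_5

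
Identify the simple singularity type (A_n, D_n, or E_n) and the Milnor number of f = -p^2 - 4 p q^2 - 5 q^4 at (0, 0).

The Hessian of f at 0 is [[-2, 0], [0, 0]] with rank 1, so corank 1. A Groebner basis of the Jacobian ideal J(f) in C{p,q} is {p^2, p*q, p/2 + q^2}; counting standard monomials gives mu = 3. Corank 1: A-series; mu = 3 gives A_3.

Type A_3, Milnor number mu = 3.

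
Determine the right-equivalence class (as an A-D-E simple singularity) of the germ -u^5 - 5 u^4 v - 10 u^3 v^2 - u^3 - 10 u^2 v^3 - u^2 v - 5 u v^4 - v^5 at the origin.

The Hessian of f at 0 has rank 0. Corank 2; j^3 = -u^2*(u + v) has shape L^2 M (L != M), so D-series; mu = 6 gives D_6.

D_{6}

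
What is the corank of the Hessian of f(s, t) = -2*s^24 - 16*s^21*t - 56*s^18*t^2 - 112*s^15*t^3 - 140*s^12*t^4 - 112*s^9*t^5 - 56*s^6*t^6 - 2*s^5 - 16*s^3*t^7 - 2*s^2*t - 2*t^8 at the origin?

2

Hessian at 0 has rank 0.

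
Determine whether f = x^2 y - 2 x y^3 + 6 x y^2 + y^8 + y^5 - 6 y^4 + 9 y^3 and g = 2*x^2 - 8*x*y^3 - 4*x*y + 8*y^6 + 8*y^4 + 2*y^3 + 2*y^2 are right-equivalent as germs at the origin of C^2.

No.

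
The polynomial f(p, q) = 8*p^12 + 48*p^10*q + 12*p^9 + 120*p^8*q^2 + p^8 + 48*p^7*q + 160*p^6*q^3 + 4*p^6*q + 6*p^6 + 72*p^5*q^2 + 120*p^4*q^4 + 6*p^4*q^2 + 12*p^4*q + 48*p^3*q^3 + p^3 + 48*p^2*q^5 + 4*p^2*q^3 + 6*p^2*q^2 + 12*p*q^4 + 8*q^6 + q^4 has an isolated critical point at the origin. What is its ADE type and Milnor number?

The Hessian of f at 0 is [[0, 0], [0, 0]] with rank 0, so corank 2. A Groebner basis of the Jacobian ideal J(f) in C{p,q} is {p^3, p^2*q, p^2/4 + p*q^2, q^3}; counting standard monomials gives mu = 6. Corank 2; j^3 = p^3 is a perfect cube, so E-series; the 4-jet and mu = 6 give E_6.

Type E_{6}, Milnor number mu = 6.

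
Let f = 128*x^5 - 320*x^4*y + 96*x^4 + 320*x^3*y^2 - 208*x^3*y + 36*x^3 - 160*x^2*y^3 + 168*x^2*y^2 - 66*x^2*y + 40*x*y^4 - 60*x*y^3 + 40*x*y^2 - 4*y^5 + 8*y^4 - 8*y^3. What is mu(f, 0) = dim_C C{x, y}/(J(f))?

6

The Hessian of f at 0 is [[0, 0], [0, 0]] with rank 0, so corank 2. A Groebner basis of the Jacobian ideal J(f) in C{x,y} is {x^3 + 75*x^2 - 92*x*y + 28*y^2, x^2*y + 117*x^2 - 144*x*y + 44*y^2, 729*x^2/4 + x*y^2 - 225*x*y + 69*y^2, 567*x^2/2 - 351*x*y + y^3 + 108*y^2}; counting standard monomials gives mu = 6. Corank 2; j^3 = 2*(2*x - y)*(3*x - 2*y)^2 has shape L^2 M (L != M), so D-series; mu = 6 gives D_6.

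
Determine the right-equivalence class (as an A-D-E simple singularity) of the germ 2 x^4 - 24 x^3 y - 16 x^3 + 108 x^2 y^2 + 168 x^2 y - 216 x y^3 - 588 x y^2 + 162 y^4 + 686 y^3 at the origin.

E_{6}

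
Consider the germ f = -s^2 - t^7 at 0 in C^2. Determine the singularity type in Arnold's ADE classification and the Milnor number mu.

Type A_{6}, Milnor number mu = 6.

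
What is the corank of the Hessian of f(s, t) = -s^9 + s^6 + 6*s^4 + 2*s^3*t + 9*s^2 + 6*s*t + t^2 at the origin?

The Hessian at 0 is [[18, 6], [6, 2]] of rank 1; hence corank 1.

1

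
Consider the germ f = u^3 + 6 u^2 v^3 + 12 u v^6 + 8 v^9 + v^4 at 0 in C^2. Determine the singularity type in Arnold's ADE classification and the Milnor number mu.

The Hessian of f at 0 is [[0, 0], [0, 0]] with rank 0, so corank 2. A Groebner basis of the Jacobian ideal J(f) in C{u,v} is {v^3, u^2}; counting standard monomials gives mu = 6. Corank 2; j^3 = u^3 is a perfect cube, so E-series; the 4-jet and mu = 6 give E_6.

Type E6, Milnor number mu = 6.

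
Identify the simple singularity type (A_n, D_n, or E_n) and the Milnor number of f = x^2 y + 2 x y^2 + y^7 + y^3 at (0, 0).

Type D_{8}, Milnor number mu = 8.

The Hessian of f at 0 has rank 0. Corank 2; j^3 = y*(x + y)^2 has shape L^2 M (L != M), so D-series; mu = 8 gives D_8.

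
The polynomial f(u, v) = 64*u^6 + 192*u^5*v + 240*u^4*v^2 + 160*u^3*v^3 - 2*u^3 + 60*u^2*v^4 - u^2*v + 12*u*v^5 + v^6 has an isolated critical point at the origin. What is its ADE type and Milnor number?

Type D_{7}, Milnor number mu = 7.

The Hessian of f at 0 has rank 0. Corank 2; j^3 = -u^2*(2*u + v) has shape L^2 M (L != M), so D-series; mu = 7 gives D_7.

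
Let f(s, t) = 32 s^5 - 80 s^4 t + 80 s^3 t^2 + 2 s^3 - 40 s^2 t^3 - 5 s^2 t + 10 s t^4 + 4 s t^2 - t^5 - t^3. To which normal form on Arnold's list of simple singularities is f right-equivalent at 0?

The Hessian of f at 0 has rank 0. Corank 2; j^3 = (s - t)^2*(2*s - t) has shape L^2 M (L != M), so D-series; mu = 6 gives D_6.

D_6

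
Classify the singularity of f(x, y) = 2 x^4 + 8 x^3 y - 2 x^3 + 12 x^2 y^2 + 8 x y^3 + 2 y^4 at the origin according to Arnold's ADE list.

The Hessian of f at 0 has rank 0. Corank 2; j^3 = -2*x^3 is a perfect cube, so E-series; the 4-jet and mu = 6 give E_6.

E_{6}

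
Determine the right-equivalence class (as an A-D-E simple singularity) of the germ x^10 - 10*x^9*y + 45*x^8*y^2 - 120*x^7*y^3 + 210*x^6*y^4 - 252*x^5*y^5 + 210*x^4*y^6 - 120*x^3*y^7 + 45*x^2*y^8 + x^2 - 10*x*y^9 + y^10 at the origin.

The Hessian of f at 0 has rank 1. Corank 1: A-series; mu = 9 gives A_9.

A9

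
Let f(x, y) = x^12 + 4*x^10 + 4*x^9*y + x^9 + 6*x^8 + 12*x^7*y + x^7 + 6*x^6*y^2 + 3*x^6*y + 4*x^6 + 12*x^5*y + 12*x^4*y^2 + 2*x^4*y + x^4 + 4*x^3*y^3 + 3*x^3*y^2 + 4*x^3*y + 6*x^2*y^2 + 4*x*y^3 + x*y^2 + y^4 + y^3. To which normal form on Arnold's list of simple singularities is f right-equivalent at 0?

The Hessian of f at 0 has rank 0. Corank 2; j^3 = y^2*(x + y) has shape L^2 M (L != M), so D-series; mu = 5 gives D_5.

D_{5}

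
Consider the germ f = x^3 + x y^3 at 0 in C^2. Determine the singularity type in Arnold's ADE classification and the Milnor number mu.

The Hessian of f at 0 has rank 0. Corank 2; j^3 = x^3 is a perfect cube, so E-series; the 4-jet and mu = 7 give E_7.

Type E_7, Milnor number mu = 7.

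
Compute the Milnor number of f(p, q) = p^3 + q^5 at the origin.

The Hessian of f at 0 has rank 0. Corank 2; j^3 = p^3 is a perfect cube, so E-series; the 5-jet and mu = 8 give E_8.

8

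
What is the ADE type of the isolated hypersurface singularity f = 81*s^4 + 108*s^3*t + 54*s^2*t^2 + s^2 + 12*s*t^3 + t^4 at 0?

A3

The Hessian of f at 0 has rank 1. Corank 1: A-series; mu = 3 gives A_3.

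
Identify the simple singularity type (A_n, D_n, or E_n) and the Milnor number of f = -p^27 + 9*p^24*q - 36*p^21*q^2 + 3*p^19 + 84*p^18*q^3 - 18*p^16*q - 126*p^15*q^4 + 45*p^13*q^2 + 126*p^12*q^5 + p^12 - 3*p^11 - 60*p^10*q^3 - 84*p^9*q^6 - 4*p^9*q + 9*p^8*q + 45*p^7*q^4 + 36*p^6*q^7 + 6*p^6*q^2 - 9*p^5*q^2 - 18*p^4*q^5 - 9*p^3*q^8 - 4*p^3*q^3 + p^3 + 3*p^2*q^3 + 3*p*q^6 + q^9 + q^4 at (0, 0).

Type E_{6}, Milnor number mu = 6.

The Hessian of f at 0 has rank 0. Corank 2; j^3 = p^3 is a perfect cube, so E-series; the 4-jet and mu = 6 give E_6.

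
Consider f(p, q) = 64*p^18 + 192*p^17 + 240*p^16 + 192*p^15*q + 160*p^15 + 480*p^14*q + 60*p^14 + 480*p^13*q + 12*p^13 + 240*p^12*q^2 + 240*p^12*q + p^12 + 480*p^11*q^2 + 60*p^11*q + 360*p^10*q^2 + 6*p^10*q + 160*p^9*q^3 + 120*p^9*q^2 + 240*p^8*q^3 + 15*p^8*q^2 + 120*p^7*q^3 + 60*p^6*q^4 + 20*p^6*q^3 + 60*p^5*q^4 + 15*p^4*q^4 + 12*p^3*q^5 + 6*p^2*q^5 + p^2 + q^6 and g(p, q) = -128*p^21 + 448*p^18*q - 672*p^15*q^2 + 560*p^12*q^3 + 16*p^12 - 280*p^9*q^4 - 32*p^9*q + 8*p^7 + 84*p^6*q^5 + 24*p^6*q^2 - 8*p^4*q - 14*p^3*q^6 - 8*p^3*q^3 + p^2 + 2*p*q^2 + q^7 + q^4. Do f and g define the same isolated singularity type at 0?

No.

The Hessian of f at 0 has rank 1. Corank 1: A-series; mu = 5 gives A_5. The Hessian of g at 0 has rank 1. Corank 1: A-series; mu = 6 gives A_6. f is A_5 but g is A_6, hence not right-equivalent.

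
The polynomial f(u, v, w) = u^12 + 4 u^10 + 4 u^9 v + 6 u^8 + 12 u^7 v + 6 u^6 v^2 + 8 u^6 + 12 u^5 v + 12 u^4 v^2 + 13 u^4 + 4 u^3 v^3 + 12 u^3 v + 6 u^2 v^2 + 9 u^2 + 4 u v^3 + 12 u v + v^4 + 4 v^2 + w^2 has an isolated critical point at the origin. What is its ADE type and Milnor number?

Type A_3, Milnor number mu = 3.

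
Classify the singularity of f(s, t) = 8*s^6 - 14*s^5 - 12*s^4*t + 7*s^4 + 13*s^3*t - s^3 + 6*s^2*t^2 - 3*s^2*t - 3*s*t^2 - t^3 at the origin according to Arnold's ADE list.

E_{7}

The Hessian of f at 0 is [[0, 0], [0, 0]] with rank 0, so corank 2. A Groebner basis of the Jacobian ideal J(f) in C{s,t} is {-3*s^2/17 - 6*s*t/17 + t^4 - t^3/17 - 3*t^2/17, s^3 - 15*s^2/17 - 30*s*t/17 + 12*t^3/17 - 15*t^2/17, s^2*t + 9*s^2/17 + 18*s*t/17 - 14*t^3/17 + 9*t^2/17, -4*s^2/17 + s*t^2 - 8*s*t/17 + 47*t^3/51 - 4*t^2/17}; counting standard monomials gives mu = 7. Corank 2; j^3 = -(s + t)^3 is a perfect cube, so E-series; the 4-jet and mu = 7 give E_7.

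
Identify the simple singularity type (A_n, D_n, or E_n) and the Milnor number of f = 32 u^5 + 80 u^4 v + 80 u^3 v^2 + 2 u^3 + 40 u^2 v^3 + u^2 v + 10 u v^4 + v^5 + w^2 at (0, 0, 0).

The Hessian of f at 0 has rank 1. Corank 2; j^3 = u^2*(2*u + v) has shape L^2 M (L != M), so D-series; mu = 6 gives D_6.

Type D6, Milnor number mu = 6.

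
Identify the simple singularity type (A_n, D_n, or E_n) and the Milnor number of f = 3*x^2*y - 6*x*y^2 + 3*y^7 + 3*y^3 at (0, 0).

Type D_8, Milnor number mu = 8.

The Hessian of f at 0 has rank 0. Corank 2; j^3 = 3*y*(x - y)^2 has shape L^2 M (L != M), so D-series; mu = 8 gives D_8.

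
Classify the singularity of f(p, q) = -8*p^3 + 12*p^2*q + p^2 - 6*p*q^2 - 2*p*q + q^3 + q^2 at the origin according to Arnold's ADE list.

A_{2}

The Hessian of f at 0 is [[2, -2], [-2, 2]] with rank 1, so corank 1. A Groebner basis of the Jacobian ideal J(f) in C{p,q} is {q^2, p - q}; counting standard monomials gives mu = 2. Corank 1: A-series; mu = 2 gives A_2.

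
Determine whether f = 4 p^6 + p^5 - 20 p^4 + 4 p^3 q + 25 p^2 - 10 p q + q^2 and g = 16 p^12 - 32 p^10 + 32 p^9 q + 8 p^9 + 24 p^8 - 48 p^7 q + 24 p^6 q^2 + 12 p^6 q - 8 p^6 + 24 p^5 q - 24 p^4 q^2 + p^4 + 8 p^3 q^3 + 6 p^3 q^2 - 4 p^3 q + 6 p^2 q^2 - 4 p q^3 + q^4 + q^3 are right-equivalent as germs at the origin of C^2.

The Hessian of f at 0 is [[50, -10], [-10, 2]] with rank 1, so corank 1. A Groebner basis of the Jacobian ideal J(f) in C{p,q} is {-625*p/2 + q^3 + 125*q/2, p^2 - q^2/25, p*q - q^2/5}; counting standard monomials gives mu = 4. Corank 1: A-series; mu = 4 gives A_4. The Hessian of g at 0 is [[0, 0], [0, 0]] with rank 0, so corank 2. A Groebner basis of the Jacobian ideal J(g) in C{p,q} is {p^3 - 3*p^2*q, q^2}; counting standard monomials gives mu = 6. Corank 2; j^3 = q^3 is a perfect cube, so E-series; the 4-jet and mu = 6 give E_6. f is A_4 but g is E_6, hence not right-equivalent.

No.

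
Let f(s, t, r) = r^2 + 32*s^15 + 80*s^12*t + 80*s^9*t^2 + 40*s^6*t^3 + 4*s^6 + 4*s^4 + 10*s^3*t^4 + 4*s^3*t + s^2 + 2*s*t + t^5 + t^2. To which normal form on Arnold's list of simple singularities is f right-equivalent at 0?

A_{4}

The Hessian of f at 0 has rank 2. Corank 1: A-series; mu = 4 gives A_4.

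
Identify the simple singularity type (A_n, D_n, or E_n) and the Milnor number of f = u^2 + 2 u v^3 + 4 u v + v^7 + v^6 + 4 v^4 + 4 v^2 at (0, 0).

Type A_{6}, Milnor number mu = 6.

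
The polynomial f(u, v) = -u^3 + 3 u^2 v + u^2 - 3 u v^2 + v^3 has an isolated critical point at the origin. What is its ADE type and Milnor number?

Type A2, Milnor number mu = 2.

The Hessian of f at 0 has rank 1. Corank 1: A-series; mu = 2 gives A_2.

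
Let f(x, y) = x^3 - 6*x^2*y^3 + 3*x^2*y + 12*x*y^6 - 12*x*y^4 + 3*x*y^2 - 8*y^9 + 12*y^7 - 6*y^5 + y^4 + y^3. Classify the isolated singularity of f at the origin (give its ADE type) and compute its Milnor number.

The Hessian of f at 0 has rank 0. Corank 2; j^3 = (x + y)^3 is a perfect cube, so E-series; the 4-jet and mu = 6 give E_6.

Type E6, Milnor number mu = 6.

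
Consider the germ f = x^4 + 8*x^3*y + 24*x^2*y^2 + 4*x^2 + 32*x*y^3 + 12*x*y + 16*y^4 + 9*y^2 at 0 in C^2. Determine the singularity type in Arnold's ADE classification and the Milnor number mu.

Type A3, Milnor number mu = 3.

The Hessian of f at 0 has rank 1. Corank 1: A-series; mu = 3 gives A_3.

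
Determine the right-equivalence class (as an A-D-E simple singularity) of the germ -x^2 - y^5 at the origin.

A4

The Hessian of f at 0 is [[-2, 0], [0, 0]] with rank 1, so corank 1. A Groebner basis of the Jacobian ideal J(f) in C{x,y} is {y^4, x}; counting standard monomials gives mu = 4. Corank 1: A-series; mu = 4 gives A_4.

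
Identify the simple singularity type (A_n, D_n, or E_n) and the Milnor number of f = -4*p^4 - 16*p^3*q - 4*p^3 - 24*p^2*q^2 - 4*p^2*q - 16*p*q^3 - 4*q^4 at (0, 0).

Type D_5, Milnor number mu = 5.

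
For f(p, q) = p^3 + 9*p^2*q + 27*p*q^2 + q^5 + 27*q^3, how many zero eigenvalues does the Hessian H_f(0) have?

2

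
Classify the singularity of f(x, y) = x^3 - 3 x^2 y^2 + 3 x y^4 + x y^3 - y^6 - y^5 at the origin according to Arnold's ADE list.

E_{7}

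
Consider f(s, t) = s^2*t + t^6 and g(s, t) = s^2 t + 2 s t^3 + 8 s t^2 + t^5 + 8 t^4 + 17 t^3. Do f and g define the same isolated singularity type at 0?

The Hessian of f at 0 is [[0, 0], [0, 0]] with rank 0, so corank 2. A Groebner basis of the Jacobian ideal J(f) in C{s,t} is {s^2/6 + t^5, s^3, s*t}; counting standard monomials gives mu = 7. Corank 2; j^3 = s^2*t has shape L^2 M (L != M), so D-series; mu = 7 gives D_7. The Hessian of g at 0 is [[0, 0], [0, 0]] with rank 0, so corank 2. A Groebner basis of the Jacobian ideal J(g) in C{s,t} is {t^3, s^2 - 13*t^2, s*t + 4*t^2}; counting standard monomials gives mu = 4. Corank 2; j^3 = t*(s^2 + 8*s*t + 17*t^2) splits into three distinct lines over C (the quadratic factor has nonzero discriminant), so D_4. f is D_7 but g is D_4, hence not right-equivalent.

No.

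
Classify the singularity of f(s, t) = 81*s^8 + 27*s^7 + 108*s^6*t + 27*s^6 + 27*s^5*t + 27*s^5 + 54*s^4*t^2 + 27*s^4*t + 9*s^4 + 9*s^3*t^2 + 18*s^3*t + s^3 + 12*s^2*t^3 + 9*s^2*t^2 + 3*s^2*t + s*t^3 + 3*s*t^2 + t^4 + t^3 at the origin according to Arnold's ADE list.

The Hessian of f at 0 is [[0, 0], [0, 0]] with rank 0, so corank 2. A Groebner basis of the Jacobian ideal J(f) in C{s,t} is {-s^2/2 - s*t + t^4 - t^3/6 - t^2/2, s^3 + 4*s^2 + 8*s*t + 7*t^3/3 + 4*t^2, s^2*t - 17*s^2/6 - 17*s*t/3 - 35*t^3/18 - 17*t^2/6, 3*s^2/2 + s*t^2 + 3*s*t + 3*t^3/2 + 3*t^2/2}; counting standard monomials gives mu = 7. Corank 2; j^3 = (s + t)^3 is a perfect cube, so E-series; the 4-jet and mu = 7 give E_7.

E7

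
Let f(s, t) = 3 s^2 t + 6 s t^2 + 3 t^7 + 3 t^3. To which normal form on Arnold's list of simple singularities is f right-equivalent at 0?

D_8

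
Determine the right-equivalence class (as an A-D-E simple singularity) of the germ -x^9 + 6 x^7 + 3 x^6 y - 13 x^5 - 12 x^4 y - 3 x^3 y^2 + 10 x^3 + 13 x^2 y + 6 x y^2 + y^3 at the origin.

D4

The Hessian of f at 0 is [[0, 0], [0, 0]] with rank 0, so corank 2. A Groebner basis of the Jacobian ideal J(f) in C{x,y} is {y^3, x^2 - 3*y^2/11, x*y + 6*y^2/11}; counting standard monomials gives mu = 4. Corank 2; j^3 = (2*x + y)*(5*x^2 + 4*x*y + y^2) splits into three distinct lines over C (the quadratic factor has nonzero discriminant), so D_4.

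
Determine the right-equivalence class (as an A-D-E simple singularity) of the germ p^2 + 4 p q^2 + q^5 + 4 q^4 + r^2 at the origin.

The Hessian of f at 0 has rank 2. Corank 1: A-series; mu = 4 gives A_4.

A_4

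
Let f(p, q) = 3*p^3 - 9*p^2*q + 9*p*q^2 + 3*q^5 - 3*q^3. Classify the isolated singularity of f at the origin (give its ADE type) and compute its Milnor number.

Type E_{8}, Milnor number mu = 8.

The Hessian of f at 0 has rank 0. Corank 2; j^3 = 3*(p - q)^3 is a perfect cube, so E-series; the 5-jet and mu = 8 give E_8.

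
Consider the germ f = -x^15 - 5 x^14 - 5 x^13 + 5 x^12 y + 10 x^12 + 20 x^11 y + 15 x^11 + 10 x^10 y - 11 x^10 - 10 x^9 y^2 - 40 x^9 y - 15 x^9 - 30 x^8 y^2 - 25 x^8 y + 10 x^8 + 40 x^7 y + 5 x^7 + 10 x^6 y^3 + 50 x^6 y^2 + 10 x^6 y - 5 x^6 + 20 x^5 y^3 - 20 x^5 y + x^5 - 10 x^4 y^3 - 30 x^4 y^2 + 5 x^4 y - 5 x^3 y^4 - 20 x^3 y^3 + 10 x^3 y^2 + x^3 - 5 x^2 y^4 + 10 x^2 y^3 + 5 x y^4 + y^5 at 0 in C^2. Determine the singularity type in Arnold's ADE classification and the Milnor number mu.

Type E_8, Milnor number mu = 8.

The Hessian of f at 0 has rank 0. Corank 2; j^3 = x^3 is a perfect cube, so E-series; the 5-jet and mu = 8 give E_8.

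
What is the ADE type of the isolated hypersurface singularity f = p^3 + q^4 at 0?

E_6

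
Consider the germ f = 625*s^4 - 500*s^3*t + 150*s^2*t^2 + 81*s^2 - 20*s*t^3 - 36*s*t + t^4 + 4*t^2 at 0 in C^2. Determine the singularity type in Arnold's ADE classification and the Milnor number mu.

Type A3, Milnor number mu = 3.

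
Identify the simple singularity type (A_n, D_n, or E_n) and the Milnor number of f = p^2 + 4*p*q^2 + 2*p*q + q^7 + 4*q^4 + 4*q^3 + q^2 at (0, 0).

Type A_{6}, Milnor number mu = 6.

The Hessian of f at 0 has rank 1. Corank 1: A-series; mu = 6 gives A_6.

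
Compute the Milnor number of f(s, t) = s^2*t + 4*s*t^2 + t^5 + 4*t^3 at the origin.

The Hessian of f at 0 is [[0, 0], [0, 0]] with rank 0, so corank 2. A Groebner basis of the Jacobian ideal J(f) in C{s,t} is {s^2/5 + t^4 - 4*t^2/5, s^3 + 8*t^3, s*t + 2*t^2}; counting standard monomials gives mu = 6. Corank 2; j^3 = t*(s + 2*t)^2 has shape L^2 M (L != M), so D-series; mu = 6 gives D_6.

6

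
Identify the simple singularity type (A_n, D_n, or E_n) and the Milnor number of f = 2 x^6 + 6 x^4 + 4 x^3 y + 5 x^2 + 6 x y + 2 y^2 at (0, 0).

Type A_{1}, Milnor number mu = 1.

The Hessian of f at 0 is [[10, 6], [6, 4]] with rank 2, so corank 0. A Groebner basis of the Jacobian ideal J(f) in C{x,y} is {x, y}; counting standard monomials gives mu = 1. Corank 0: nondegenerate Morse point, so A_1.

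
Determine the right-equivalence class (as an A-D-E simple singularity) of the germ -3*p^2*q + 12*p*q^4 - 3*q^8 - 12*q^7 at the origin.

D_9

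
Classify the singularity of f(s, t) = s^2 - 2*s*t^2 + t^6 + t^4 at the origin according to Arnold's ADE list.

The Hessian of f at 0 is [[2, 0], [0, 0]] with rank 1, so corank 1. A Groebner basis of the Jacobian ideal J(f) in C{s,t} is {s^3, s^2*t, -s + t^2}; counting standard monomials gives mu = 5. Corank 1: A-series; mu = 5 gives A_5.

A_5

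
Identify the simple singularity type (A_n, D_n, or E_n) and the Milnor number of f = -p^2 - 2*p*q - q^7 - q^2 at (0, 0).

Type A6, Milnor number mu = 6.

The Hessian of f at 0 is [[-2, -2], [-2, -2]] with rank 1, so corank 1. A Groebner basis of the Jacobian ideal J(f) in C{p,q} is {q^6, p + q}; counting standard monomials gives mu = 6. Corank 1: A-series; mu = 6 gives A_6.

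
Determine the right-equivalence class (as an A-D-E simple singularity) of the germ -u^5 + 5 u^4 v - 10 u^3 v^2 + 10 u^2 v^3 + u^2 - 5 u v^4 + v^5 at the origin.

The Hessian of f at 0 is [[2, 0], [0, 0]] with rank 1, so corank 1. A Groebner basis of the Jacobian ideal J(f) in C{u,v} is {v^4, u}; counting standard monomials gives mu = 4. Corank 1: A-series; mu = 4 gives A_4.

A_{4}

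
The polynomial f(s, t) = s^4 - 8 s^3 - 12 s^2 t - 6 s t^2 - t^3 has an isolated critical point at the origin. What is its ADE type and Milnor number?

Type E_{6}, Milnor number mu = 6.

The Hessian of f at 0 has rank 0. Corank 2; j^3 = -(2*s + t)^3 is a perfect cube, so E-series; the 4-jet and mu = 6 give E_6.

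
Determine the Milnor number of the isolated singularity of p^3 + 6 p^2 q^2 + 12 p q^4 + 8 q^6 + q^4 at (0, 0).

6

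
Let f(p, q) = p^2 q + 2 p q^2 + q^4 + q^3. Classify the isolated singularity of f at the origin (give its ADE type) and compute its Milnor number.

The Hessian of f at 0 has rank 0. Corank 2; j^3 = q*(p + q)^2 has shape L^2 M (L != M), so D-series; mu = 5 gives D_5.

Type D_5, Milnor number mu = 5.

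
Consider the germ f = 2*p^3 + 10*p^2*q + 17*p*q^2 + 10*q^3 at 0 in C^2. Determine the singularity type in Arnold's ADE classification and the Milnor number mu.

Type D4, Milnor number mu = 4.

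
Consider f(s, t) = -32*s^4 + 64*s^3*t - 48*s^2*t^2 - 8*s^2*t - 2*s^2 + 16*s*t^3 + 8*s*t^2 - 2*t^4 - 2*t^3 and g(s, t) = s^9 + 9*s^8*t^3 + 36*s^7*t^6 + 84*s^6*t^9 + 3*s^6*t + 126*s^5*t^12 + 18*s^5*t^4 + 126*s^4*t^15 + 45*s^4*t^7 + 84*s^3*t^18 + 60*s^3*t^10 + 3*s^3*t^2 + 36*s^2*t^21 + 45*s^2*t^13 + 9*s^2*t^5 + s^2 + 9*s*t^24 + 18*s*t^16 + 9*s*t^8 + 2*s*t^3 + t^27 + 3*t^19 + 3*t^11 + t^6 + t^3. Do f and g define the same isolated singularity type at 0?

Yes.

The Hessian of f at 0 has rank 1. Corank 1: A-series; mu = 2 gives A_2. The Hessian of g at 0 has rank 1. Corank 1: A-series; mu = 2 gives A_2. Both have type A_2, hence right-equivalent.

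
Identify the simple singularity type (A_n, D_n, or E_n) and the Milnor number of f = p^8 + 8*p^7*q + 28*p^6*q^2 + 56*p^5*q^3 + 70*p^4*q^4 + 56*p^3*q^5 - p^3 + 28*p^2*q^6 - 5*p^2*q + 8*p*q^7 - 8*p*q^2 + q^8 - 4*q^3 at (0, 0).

Type D9, Milnor number mu = 9.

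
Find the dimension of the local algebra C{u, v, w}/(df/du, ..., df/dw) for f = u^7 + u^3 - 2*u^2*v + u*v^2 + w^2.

8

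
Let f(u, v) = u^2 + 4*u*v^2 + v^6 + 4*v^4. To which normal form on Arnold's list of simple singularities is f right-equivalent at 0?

The Hessian of f at 0 has rank 1. Corank 1: A-series; mu = 5 gives A_5.

A5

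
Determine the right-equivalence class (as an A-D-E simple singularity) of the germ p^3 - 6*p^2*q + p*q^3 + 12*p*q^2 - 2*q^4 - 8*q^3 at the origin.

The Hessian of f at 0 has rank 0. Corank 2; j^3 = (p - 2*q)^3 is a perfect cube, so E-series; the 4-jet and mu = 7 give E_7.

E7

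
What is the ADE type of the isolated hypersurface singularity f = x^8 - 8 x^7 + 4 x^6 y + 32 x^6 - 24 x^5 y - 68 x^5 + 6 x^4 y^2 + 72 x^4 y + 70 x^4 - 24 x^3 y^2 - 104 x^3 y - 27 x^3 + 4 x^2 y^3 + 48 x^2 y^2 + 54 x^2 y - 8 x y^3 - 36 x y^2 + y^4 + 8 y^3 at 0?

E_{6}

The Hessian of f at 0 has rank 0. Corank 2; j^3 = -(3*x - 2*y)^3 is a perfect cube, so E-series; the 4-jet and mu = 6 give E_6.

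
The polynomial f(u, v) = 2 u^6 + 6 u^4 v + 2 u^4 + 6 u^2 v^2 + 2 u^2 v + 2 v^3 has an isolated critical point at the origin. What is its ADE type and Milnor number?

Type D_{4}, Milnor number mu = 4.

The Hessian of f at 0 has rank 0. Corank 2; j^3 = 2*v*(u^2 + v^2) splits into three distinct lines over C (the quadratic factor has nonzero discriminant), so D_4.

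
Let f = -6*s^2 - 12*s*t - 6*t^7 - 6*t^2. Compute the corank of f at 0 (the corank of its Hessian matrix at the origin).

1

Hessian at 0 has rank 1.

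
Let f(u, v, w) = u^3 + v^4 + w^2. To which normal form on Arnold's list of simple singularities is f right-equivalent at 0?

The Hessian of f at 0 has rank 1. Corank 2; j^3 = u^3 is a perfect cube, so E-series; the 4-jet and mu = 6 give E_6.

E_6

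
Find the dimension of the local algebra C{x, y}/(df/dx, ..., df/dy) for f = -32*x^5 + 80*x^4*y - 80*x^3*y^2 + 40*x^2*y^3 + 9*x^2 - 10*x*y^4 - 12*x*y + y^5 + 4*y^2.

The Hessian of f at 0 is [[18, -12], [-12, 8]] with rank 1, so corank 1. A Groebner basis of the Jacobian ideal J(f) in C{x,y} is {y^4, x - 2*y/3}; counting standard monomials gives mu = 4. Corank 1: A-series; mu = 4 gives A_4.

4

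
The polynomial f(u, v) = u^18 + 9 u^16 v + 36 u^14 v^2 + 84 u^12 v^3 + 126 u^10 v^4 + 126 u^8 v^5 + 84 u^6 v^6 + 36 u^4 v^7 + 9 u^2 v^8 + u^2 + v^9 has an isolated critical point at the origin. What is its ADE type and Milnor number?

Type A8, Milnor number mu = 8.

The Hessian of f at 0 has rank 1. Corank 1: A-series; mu = 8 gives A_8.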